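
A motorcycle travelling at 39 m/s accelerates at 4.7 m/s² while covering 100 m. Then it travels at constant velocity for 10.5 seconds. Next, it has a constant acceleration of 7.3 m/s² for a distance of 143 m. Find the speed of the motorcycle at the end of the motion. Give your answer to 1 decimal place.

67.4 m/s

Phase 1 (accelerating): v₀ = 39.0 m/s, a = 4.7 m/s².
v² = v₀² + 2aΔx = 39.0² + 2·4.7·100 = 2460 → v = 49.6 m/s
t = (v − v₀)/a = (49.6 − 39.0)/4.7 = 2.26 s

Phase 2 (constant speed): v₀ = 49.6 m/s, a = 0 m/s².
v = v₀ + at = 49.6 + (0)(10.5) = 49.6 m/s
Δx = v₀t + ½at² = 49.6·10.5 + 0.5·0·10.5² = 521 m

Phase 3 (accelerating): v₀ = 49.6 m/s, a = 7.3 m/s².
v² = v₀² + 2aΔx = 49.6² + 2·7.3·143 = 4550 → v = 67.4 m/s
t = (v − v₀)/a = (67.4 − 49.6)/7.3 = 2.44 s
Final speed = 67.4 m/s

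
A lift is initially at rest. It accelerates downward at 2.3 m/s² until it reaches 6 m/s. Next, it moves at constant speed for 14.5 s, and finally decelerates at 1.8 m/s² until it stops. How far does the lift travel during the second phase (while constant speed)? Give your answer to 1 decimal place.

87.0 m

Phase 1 (accelerating): v₀ = 0 m/s, a = 2.3 m/s².
v = v₀ + at → t = (6 − 0) / 2.3 = 2.61 s
v² = v₀² + 2aΔx → Δx = (6² − 0²)/(2·2.3) = 7.83 m

Phase 2 (constant speed): v₀ = 6.00 m/s, a = 0 m/s².
v = v₀ + at = 6.00 + (0)(14.5) = 6.00 m/s
Δx = v₀t + ½at² = 6.00·14.5 + 0.5·0·14.5² = 87.0 m
Distance in phase 2 = 87.0 m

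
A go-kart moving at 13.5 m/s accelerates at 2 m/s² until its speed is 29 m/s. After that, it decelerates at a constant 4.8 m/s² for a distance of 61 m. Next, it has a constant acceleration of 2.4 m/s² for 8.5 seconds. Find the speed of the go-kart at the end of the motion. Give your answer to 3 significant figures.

36.4 m/s

Phase 1 (accelerating): v₀ = 13.5 m/s, a = 2 m/s².
v = v₀ + at → t = (29 − 13.5) / 2 = 7.75 s
v² = v₀² + 2aΔx → Δx = (29² − 13.5²)/(2·2) = 165 m

Phase 2 (decelerating): v₀ = 29.0 m/s, a = -4.8 m/s².
v² = v₀² + 2aΔx = 29.0² + 2·-4.8·61 = 255 → v = 16.0 m/s
t = (v − v₀)/a = (16.0 − 29.0)/-4.8 = 2.71 s

Phase 3 (accelerating): v₀ = 16.0 m/s, a = 2.4 m/s².
v = v₀ + at = 16.0 + (2.4)(8.5) = 36.4 m/s
Δx = v₀t + ½at² = 16.0·8.5 + 0.5·2.4·8.5² = 223 m
Final speed = 36.4 m/s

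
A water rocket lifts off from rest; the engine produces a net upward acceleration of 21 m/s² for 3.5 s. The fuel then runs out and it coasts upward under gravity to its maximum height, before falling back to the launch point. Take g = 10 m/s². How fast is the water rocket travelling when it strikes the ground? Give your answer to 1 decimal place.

Phase 1 (powered ascent): v₀ = 0 m/s, a = 21 m/s².
v = v₀ + at = 0 + (21)(3.5) = 73.5 m/s
Δx = v₀t + ½at² = 0·3.5 + 0.5·21·3.5² = 129 m

Phase 2 (coasting upward): v₀ = 73.5 m/s, a = -10 m/s².
v = v₀ + at → t = (0 − 73.5) / -10 = 7.35 s
v² = v₀² + 2aΔx → Δx = (0² − 73.5²)/(2·-10) = 270 m

Phase 3 (free fall): v₀ = 0 m/s, a = -10 m/s².
Falls 399 m from rest: t = √(2·399/10) = 8.93 s; v = g·t = 89.3 m/s.
Impact speed = 89.3 m/s

89.3 m/s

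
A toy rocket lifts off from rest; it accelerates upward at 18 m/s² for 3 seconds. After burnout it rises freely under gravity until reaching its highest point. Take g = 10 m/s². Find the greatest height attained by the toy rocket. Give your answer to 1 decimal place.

Phase 1 (powered ascent): v₀ = 0 m/s, a = 18 m/s².
v = v₀ + at = 0 + (18)(3) = 54.0 m/s
Δx = v₀t + ½at² = 0·3 + 0.5·18·3² = 81.0 m

Phase 2 (coasting upward): v₀ = 54.0 m/s, a = -10 m/s².
v = v₀ + at → t = (0 − 54.0) / -10 = 5.40 s
v² = v₀² + 2aΔx → Δx = (0² − 54.0²)/(2·-10) = 146 m
Maximum height = 81.0 + 146 = 227 m

226.8 m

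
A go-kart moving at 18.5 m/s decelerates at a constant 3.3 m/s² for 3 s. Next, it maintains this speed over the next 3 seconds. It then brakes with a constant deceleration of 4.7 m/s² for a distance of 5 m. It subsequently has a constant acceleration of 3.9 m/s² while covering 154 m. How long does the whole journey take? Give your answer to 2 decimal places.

14.38 s

Phase 1 (decelerating): v₀ = 18.5 m/s, a = -3.3 m/s².
v = v₀ + at = 18.5 + (-3.3)(3) = 8.60 m/s
Δx = v₀t + ½at² = 18.5·3 + 0.5·-3.3·3² = 40.7 m

Phase 2 (constant speed): v₀ = 8.60 m/s, a = 0 m/s².
v = v₀ + at = 8.60 + (0)(3) = 8.60 m/s
Δx = v₀t + ½at² = 8.60·3 + 0.5·0·3² = 25.8 m

Phase 3 (decelerating): v₀ = 8.60 m/s, a = -4.7 m/s².
v² = v₀² + 2aΔx = 8.60² + 2·-4.7·5 = 27.0 → v = 5.19 m/s
t = (v − v₀)/a = (5.19 − 8.60)/-4.7 = 0.725 s

Phase 4 (accelerating): v₀ = 5.19 m/s, a = 3.9 m/s².
v² = v₀² + 2aΔx = 5.19² + 2·3.9·154 = 1230 → v = 35.0 m/s
t = (v − v₀)/a = (35.0 − 5.19)/3.9 = 7.65 s
Total time = 3.00 + 3.00 + 0.725 + 7.65 = 14.4 s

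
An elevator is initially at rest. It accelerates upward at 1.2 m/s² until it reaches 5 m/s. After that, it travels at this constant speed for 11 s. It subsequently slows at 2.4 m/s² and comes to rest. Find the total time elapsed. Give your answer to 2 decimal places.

Phase 1 (accelerating): v₀ = 0 m/s, a = 1.2 m/s².
v = v₀ + at → t = (5 − 0) / 1.2 = 4.17 s
v² = v₀² + 2aΔx → Δx = (5² − 0²)/(2·1.2) = 10.4 m

Phase 2 (constant speed): v₀ = 5.00 m/s, a = 0 m/s².
v = v₀ + at = 5.00 + (0)(11) = 5.00 m/s
Δx = v₀t + ½at² = 5.00·11 + 0.5·0·11² = 55.0 m

Phase 3 (decelerating): v₀ = 5.00 m/s, a = -2.4 m/s².
v = v₀ + at → t = (0 − 5.00) / -2.4 = 2.08 s
v² = v₀² + 2aΔx → Δx = (0² − 5.00²)/(2·-2.4) = 5.21 m
Total time = 4.17 + 11.0 + 2.08 = 17.2 s

17.25 s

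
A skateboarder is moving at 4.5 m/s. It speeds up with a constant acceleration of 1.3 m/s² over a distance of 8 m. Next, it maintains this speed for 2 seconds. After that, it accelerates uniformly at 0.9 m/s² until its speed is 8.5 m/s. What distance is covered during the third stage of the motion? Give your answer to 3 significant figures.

17.3 m

Phase 1 (accelerating): v₀ = 4.50 m/s, a = 1.3 m/s².
v² = v₀² + 2aΔx = 4.50² + 2·1.3·8 = 41.0 → v = 6.41 m/s
t = (v − v₀)/a = (6.41 − 4.50)/1.3 = 1.47 s

Phase 2 (constant speed): v₀ = 6.41 m/s, a = 0 m/s².
v = v₀ + at = 6.41 + (0)(2) = 6.41 m/s
Δx = v₀t + ½at² = 6.41·2 + 0.5·0·2² = 12.8 m

Phase 3 (accelerating): v₀ = 6.41 m/s, a = 0.9 m/s².
v = v₀ + at → t = (8.5 − 6.41) / 0.9 = 2.33 s
v² = v₀² + 2aΔx → Δx = (8.5² − 6.41²)/(2·0.9) = 17.3 m
Distance in phase 3 = 17.3 m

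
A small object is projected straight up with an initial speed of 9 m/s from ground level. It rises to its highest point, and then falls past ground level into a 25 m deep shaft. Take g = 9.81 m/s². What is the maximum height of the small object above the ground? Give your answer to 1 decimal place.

4.1 m

Phase 1 (rising): v₀ = 9.00 m/s, a = -9.81 m/s².
v = v₀ + at → t = (0 − 9.00) / -9.81 = 0.917 s
v² = v₀² + 2aΔx → Δx = (0² − 9.00²)/(2·-9.81) = 4.13 m
Maximum height = 4.13 m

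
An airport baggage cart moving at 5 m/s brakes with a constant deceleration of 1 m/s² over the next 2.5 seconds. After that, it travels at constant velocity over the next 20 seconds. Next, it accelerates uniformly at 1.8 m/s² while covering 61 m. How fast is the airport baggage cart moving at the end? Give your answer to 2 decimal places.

15.03 m/s

Phase 1 (decelerating): v₀ = 5.00 m/s, a = -1 m/s².
v = v₀ + at = 5.00 + (-1)(2.5) = 2.50 m/s
Δx = v₀t + ½at² = 5.00·2.5 + 0.5·-1·2.5² = 9.38 m

Phase 2 (constant speed): v₀ = 2.50 m/s, a = 0 m/s².
v = v₀ + at = 2.50 + (0)(20) = 2.50 m/s
Δx = v₀t + ½at² = 2.50·20 + 0.5·0·20² = 50.0 m

Phase 3 (accelerating): v₀ = 2.50 m/s, a = 1.8 m/s².
v² = v₀² + 2aΔx = 2.50² + 2·1.8·61 = 226 → v = 15.0 m/s
t = (v − v₀)/a = (15.0 − 2.50)/1.8 = 6.96 s
Final speed = 15.0 m/s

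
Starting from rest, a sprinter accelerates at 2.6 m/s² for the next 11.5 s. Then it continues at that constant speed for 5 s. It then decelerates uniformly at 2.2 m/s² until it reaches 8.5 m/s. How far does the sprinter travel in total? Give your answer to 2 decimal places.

508.19 m

Phase 1 (accelerating): v₀ = 0 m/s, a = 2.6 m/s².
v = v₀ + at = 0 + (2.6)(11.5) = 29.9 m/s
Δx = v₀t + ½at² = 0·11.5 + 0.5·2.6·11.5² = 172 m

Phase 2 (constant speed): v₀ = 29.9 m/s, a = 0 m/s².
v = v₀ + at = 29.9 + (0)(5) = 29.9 m/s
Δx = v₀t + ½at² = 29.9·5 + 0.5·0·5² = 150 m

Phase 3 (decelerating): v₀ = 29.9 m/s, a = -2.2 m/s².
v = v₀ + at → t = (8.5 − 29.9) / -2.2 = 9.73 s
v² = v₀² + 2aΔx → Δx = (8.5² − 29.9²)/(2·-2.2) = 187 m
Total distance = 172 + 150 + 187 = 508 m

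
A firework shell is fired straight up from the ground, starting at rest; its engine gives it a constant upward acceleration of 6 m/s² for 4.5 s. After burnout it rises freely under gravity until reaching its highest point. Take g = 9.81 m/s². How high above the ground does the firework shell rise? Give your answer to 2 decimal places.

97.91 m

Phase 1 (powered ascent): v₀ = 0 m/s, a = 6 m/s².
v = v₀ + at = 0 + (6)(4.5) = 27.0 m/s
Δx = v₀t + ½at² = 0·4.5 + 0.5·6·4.5² = 60.8 m

Phase 2 (coasting upward): v₀ = 27.0 m/s, a = -9.81 m/s².
v = v₀ + at → t = (0 − 27.0) / -9.81 = 2.75 s
v² = v₀² + 2aΔx → Δx = (0² − 27.0²)/(2·-9.81) = 37.2 m
Maximum height = 60.8 + 37.2 = 97.9 m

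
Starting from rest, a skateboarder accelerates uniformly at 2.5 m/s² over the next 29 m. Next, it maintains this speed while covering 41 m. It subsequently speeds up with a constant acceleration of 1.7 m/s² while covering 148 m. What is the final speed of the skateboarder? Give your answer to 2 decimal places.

Phase 1 (accelerating): v₀ = 0 m/s, a = 2.5 m/s².
v² = v₀² + 2aΔx = 0² + 2·2.5·29 = 145 → v = 12.0 m/s
t = (v − v₀)/a = (12.0 − 0)/2.5 = 4.82 s

Phase 2 (constant speed): v₀ = 12.0 m/s, a = 0 m/s².
Constant speed: t = d/v = 41/12.0 = 3.40 s

Phase 3 (accelerating): v₀ = 12.0 m/s, a = 1.7 m/s².
v² = v₀² + 2aΔx = 12.0² + 2·1.7·148 = 648 → v = 25.5 m/s
t = (v − v₀)/a = (25.5 − 12.0)/1.7 = 7.89 s
Final speed = 25.5 m/s

25.46 m/s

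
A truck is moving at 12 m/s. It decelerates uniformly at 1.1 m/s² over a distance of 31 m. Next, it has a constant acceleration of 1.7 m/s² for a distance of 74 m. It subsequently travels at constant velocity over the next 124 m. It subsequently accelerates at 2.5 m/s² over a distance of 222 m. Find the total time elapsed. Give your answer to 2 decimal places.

23.30 s

Phase 1 (decelerating): v₀ = 12.0 m/s, a = -1.1 m/s².
v² = v₀² + 2aΔx = 12.0² + 2·-1.1·31 = 75.8 → v = 8.71 m/s
t = (v − v₀)/a = (8.71 − 12.0)/-1.1 = 2.99 s

Phase 2 (accelerating): v₀ = 8.71 m/s, a = 1.7 m/s².
v² = v₀² + 2aΔx = 8.71² + 2·1.7·74 = 327 → v = 18.1 m/s
t = (v − v₀)/a = (18.1 − 8.71)/1.7 = 5.52 s

Phase 3 (constant speed): v₀ = 18.1 m/s, a = 0 m/s².
Constant speed: t = d/v = 124/18.1 = 6.85 s

Phase 4 (accelerating): v₀ = 18.1 m/s, a = 2.5 m/s².
v² = v₀² + 2aΔx = 18.1² + 2·2.5·222 = 1440 → v = 37.9 m/s
t = (v − v₀)/a = (37.9 − 18.1)/2.5 = 7.93 s
Total time = 2.99 + 5.52 + 6.85 + 7.93 = 23.3 s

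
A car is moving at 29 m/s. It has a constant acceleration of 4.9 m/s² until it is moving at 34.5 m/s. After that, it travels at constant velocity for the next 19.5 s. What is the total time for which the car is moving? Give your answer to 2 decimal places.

20.62 s

Phase 1 (accelerating): v₀ = 29.0 m/s, a = 4.9 m/s².
v = v₀ + at → t = (34.5 − 29.0) / 4.9 = 1.12 s
v² = v₀² + 2aΔx → Δx = (34.5² − 29.0²)/(2·4.9) = 35.6 m

Phase 2 (constant speed): v₀ = 34.5 m/s, a = 0 m/s².
v = v₀ + at = 34.5 + (0)(19.5) = 34.5 m/s
Δx = v₀t + ½at² = 34.5·19.5 + 0.5·0·19.5² = 673 m
Total time = 1.12 + 19.5 = 20.6 s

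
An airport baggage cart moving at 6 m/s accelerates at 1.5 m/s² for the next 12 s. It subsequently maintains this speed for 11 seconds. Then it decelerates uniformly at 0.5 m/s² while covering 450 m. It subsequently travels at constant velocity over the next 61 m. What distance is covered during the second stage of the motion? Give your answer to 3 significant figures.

264 m

Phase 1 (accelerating): v₀ = 6.00 m/s, a = 1.5 m/s².
v = v₀ + at = 6.00 + (1.5)(12) = 24.0 m/s
Δx = v₀t + ½at² = 6.00·12 + 0.5·1.5·12² = 180 m

Phase 2 (constant speed): v₀ = 24.0 m/s, a = 0 m/s².
v = v₀ + at = 24.0 + (0)(11) = 24.0 m/s
Δx = v₀t + ½at² = 24.0·11 + 0.5·0·11² = 264 m
Distance in phase 2 = 264 m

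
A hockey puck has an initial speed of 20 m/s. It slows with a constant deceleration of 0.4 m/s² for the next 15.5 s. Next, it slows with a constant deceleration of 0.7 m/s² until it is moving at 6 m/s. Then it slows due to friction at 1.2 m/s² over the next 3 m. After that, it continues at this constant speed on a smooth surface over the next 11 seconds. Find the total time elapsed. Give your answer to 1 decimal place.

38.2 s

Phase 1 (decelerating): v₀ = 20.0 m/s, a = -0.4 m/s².
v = v₀ + at = 20.0 + (-0.4)(15.5) = 13.8 m/s
Δx = v₀t + ½at² = 20.0·15.5 + 0.5·-0.4·15.5² = 262 m

Phase 2 (decelerating): v₀ = 13.8 m/s, a = -0.7 m/s².
v = v₀ + at → t = (6 − 13.8) / -0.7 = 11.1 s
v² = v₀² + 2aΔx → Δx = (6² − 13.8²)/(2·-0.7) = 110 m

Phase 3 (decelerating): v₀ = 6.00 m/s, a = -1.2 m/s².
v² = v₀² + 2aΔx = 6.00² + 2·-1.2·3 = 28.8 → v = 5.37 m/s
t = (v − v₀)/a = (5.37 − 6.00)/-1.2 = 0.528 s

Phase 4 (constant speed): v₀ = 5.37 m/s, a = 0 m/s².
v = v₀ + at = 5.37 + (0)(11) = 5.37 m/s
Δx = v₀t + ½at² = 5.37·11 + 0.5·0·11² = 59.0 m
Total time = 15.5 + 11.1 + 0.528 + 11.0 = 38.2 s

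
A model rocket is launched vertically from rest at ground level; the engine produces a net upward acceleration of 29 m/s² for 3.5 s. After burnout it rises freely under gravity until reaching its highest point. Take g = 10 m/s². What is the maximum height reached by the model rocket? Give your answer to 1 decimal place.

692.7 m

Phase 1 (powered ascent): v₀ = 0 m/s, a = 29 m/s².
v = v₀ + at = 0 + (29)(3.5) = 102 m/s
Δx = v₀t + ½at² = 0·3.5 + 0.5·29·3.5² = 178 m

Phase 2 (coasting upward): v₀ = 102 m/s, a = -10 m/s².
v = v₀ + at → t = (0 − 102) / -10 = 10.2 s
v² = v₀² + 2aΔx → Δx = (0² − 102²)/(2·-10) = 515 m
Maximum height = 178 + 515 = 693 m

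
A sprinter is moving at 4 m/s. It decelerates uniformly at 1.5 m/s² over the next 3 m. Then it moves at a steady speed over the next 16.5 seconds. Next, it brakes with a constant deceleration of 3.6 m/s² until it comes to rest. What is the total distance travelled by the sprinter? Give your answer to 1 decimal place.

Phase 1 (decelerating): v₀ = 4.00 m/s, a = -1.5 m/s².
v² = v₀² + 2aΔx = 4.00² + 2·-1.5·3 = 7.00 → v = 2.65 m/s
t = (v − v₀)/a = (2.65 − 4.00)/-1.5 = 0.903 s

Phase 2 (constant speed): v₀ = 2.65 m/s, a = 0 m/s².
v = v₀ + at = 2.65 + (0)(16.5) = 2.65 m/s
Δx = v₀t + ½at² = 2.65·16.5 + 0.5·0·16.5² = 43.7 m

Phase 3 (decelerating): v₀ = 2.65 m/s, a = -3.6 m/s².
v = v₀ + at → t = (0 − 2.65) / -3.6 = 0.735 s
v² = v₀² + 2aΔx → Δx = (0² − 2.65²)/(2·-3.6) = 0.972 m
Total distance = 3.00 + 43.7 + 0.972 = 47.6 m

47.6 m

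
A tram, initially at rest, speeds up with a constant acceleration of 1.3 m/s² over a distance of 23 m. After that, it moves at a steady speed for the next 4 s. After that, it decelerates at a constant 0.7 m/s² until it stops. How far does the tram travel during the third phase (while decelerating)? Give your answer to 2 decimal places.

42.71 m

Phase 1 (accelerating): v₀ = 0 m/s, a = 1.3 m/s².
v² = v₀² + 2aΔx = 0² + 2·1.3·23 = 59.8 → v = 7.73 m/s
t = (v − v₀)/a = (7.73 − 0)/1.3 = 5.95 s

Phase 2 (constant speed): v₀ = 7.73 m/s, a = 0 m/s².
v = v₀ + at = 7.73 + (0)(4) = 7.73 m/s
Δx = v₀t + ½at² = 7.73·4 + 0.5·0·4² = 30.9 m

Phase 3 (decelerating): v₀ = 7.73 m/s, a = -0.7 m/s².
v = v₀ + at → t = (0 − 7.73) / -0.7 = 11.0 s
v² = v₀² + 2aΔx → Δx = (0² − 7.73²)/(2·-0.7) = 42.7 m
Distance in phase 3 = 42.7 m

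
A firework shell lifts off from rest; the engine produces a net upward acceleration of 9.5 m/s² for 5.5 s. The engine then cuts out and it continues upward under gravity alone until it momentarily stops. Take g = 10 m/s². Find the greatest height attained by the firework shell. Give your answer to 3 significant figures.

280 m

Phase 1 (powered ascent): v₀ = 0 m/s, a = 9.5 m/s².
v = v₀ + at = 0 + (9.5)(5.5) = 52.2 m/s
Δx = v₀t + ½at² = 0·5.5 + 0.5·9.5·5.5² = 144 m

Phase 2 (coasting upward): v₀ = 52.2 m/s, a = -10 m/s².
v = v₀ + at → t = (0 − 52.2) / -10 = 5.22 s
v² = v₀² + 2aΔx → Δx = (0² − 52.2²)/(2·-10) = 137 m
Maximum height = 144 + 137 = 280 m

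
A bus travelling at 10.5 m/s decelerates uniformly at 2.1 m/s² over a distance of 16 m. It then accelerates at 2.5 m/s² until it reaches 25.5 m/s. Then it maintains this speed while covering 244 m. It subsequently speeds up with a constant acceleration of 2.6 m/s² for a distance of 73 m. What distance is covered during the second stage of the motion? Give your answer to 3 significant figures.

Phase 1 (decelerating): v₀ = 10.5 m/s, a = -2.1 m/s².
v² = v₀² + 2aΔx = 10.5² + 2·-2.1·16 = 43.0 → v = 6.56 m/s
t = (v − v₀)/a = (6.56 − 10.5)/-2.1 = 1.88 s

Phase 2 (accelerating): v₀ = 6.56 m/s, a = 2.5 m/s².
v = v₀ + at → t = (25.5 − 6.56) / 2.5 = 7.58 s
v² = v₀² + 2aΔx → Δx = (25.5² − 6.56²)/(2·2.5) = 121 m
Distance in phase 2 = 121 m

121 m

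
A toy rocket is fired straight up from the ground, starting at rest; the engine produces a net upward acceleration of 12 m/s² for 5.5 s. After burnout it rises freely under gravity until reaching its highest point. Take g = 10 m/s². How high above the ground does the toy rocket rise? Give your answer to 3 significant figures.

Phase 1 (powered ascent): v₀ = 0 m/s, a = 12 m/s².
v = v₀ + at = 0 + (12)(5.5) = 66.0 m/s
Δx = v₀t + ½at² = 0·5.5 + 0.5·12·5.5² = 182 m

Phase 2 (coasting upward): v₀ = 66.0 m/s, a = -10 m/s².
v = v₀ + at → t = (0 − 66.0) / -10 = 6.60 s
v² = v₀² + 2aΔx → Δx = (0² − 66.0²)/(2·-10) = 218 m
Maximum height = 182 + 218 = 399 m

399 m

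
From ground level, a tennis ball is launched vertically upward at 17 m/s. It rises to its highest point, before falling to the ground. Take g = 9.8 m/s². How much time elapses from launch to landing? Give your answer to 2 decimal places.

3.47 s

Phase 1 (rising): v₀ = 17.0 m/s, a = -9.8 m/s².
v = v₀ + at → t = (0 − 17.0) / -9.8 = 1.73 s
v² = v₀² + 2aΔx → Δx = (0² − 17.0²)/(2·-9.8) = 14.7 m

Phase 2 (falling): v₀ = 0 m/s, a = -9.8 m/s².
Falls 14.7 m from rest: t = √(2·14.7/9.8) = 1.73 s; v = g·t = 17.0 m/s.
Total time = 1.73 + 1.73 = 3.47 s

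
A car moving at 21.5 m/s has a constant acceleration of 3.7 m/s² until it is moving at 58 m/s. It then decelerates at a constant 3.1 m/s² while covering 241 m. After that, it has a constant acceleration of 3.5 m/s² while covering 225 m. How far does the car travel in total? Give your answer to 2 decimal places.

Phase 1 (accelerating): v₀ = 21.5 m/s, a = 3.7 m/s².
v = v₀ + at → t = (58 − 21.5) / 3.7 = 9.86 s
v² = v₀² + 2aΔx → Δx = (58² − 21.5²)/(2·3.7) = 392 m

Phase 2 (decelerating): v₀ = 58.0 m/s, a = -3.1 m/s².
v² = v₀² + 2aΔx = 58.0² + 2·-3.1·241 = 1870 → v = 43.2 m/s
t = (v − v₀)/a = (43.2 − 58.0)/-3.1 = 4.76 s

Phase 3 (accelerating): v₀ = 43.2 m/s, a = 3.5 m/s².
v² = v₀² + 2aΔx = 43.2² + 2·3.5·225 = 3440 → v = 58.7 m/s
t = (v − v₀)/a = (58.7 − 43.2)/3.5 = 4.41 s
Total distance = 392 + 241 + 225 = 858 m

858.13 m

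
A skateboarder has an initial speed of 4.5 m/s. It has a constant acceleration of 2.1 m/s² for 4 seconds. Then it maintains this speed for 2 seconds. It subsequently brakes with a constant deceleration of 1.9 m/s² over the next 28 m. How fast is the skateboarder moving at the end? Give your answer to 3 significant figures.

7.75 m/s

Phase 1 (accelerating): v₀ = 4.50 m/s, a = 2.1 m/s².
v = v₀ + at = 4.50 + (2.1)(4) = 12.9 m/s
Δx = v₀t + ½at² = 4.50·4 + 0.5·2.1·4² = 34.8 m

Phase 2 (constant speed): v₀ = 12.9 m/s, a = 0 m/s².
v = v₀ + at = 12.9 + (0)(2) = 12.9 m/s
Δx = v₀t + ½at² = 12.9·2 + 0.5·0·2² = 25.8 m

Phase 3 (decelerating): v₀ = 12.9 m/s, a = -1.9 m/s².
v² = v₀² + 2aΔx = 12.9² + 2·-1.9·28 = 60.0 → v = 7.75 m/s
t = (v − v₀)/a = (7.75 − 12.9)/-1.9 = 2.71 s
Final speed = 7.75 m/s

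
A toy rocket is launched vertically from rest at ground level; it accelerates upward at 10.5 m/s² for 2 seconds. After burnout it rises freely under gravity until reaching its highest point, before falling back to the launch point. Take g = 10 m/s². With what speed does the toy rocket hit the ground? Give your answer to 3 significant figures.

29.3 m/s

Phase 1 (powered ascent): v₀ = 0 m/s, a = 10.5 m/s².
v = v₀ + at = 0 + (10.5)(2) = 21.0 m/s
Δx = v₀t + ½at² = 0·2 + 0.5·10.5·2² = 21.0 m

Phase 2 (coasting upward): v₀ = 21.0 m/s, a = -10 m/s².
v = v₀ + at → t = (0 − 21.0) / -10 = 2.10 s
v² = v₀² + 2aΔx → Δx = (0² − 21.0²)/(2·-10) = 22.1 m

Phase 3 (free fall): v₀ = 0 m/s, a = -10 m/s².
Falls 43.0 m from rest: t = √(2·43.0/10) = 2.93 s; v = g·t = 29.3 m/s.
Impact speed = 29.3 m/s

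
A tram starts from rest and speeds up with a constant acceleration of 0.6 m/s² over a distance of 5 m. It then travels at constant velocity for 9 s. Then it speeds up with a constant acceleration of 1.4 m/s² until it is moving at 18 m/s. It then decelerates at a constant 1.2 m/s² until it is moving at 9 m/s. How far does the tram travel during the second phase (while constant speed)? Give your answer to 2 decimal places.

Phase 1 (accelerating): v₀ = 0 m/s, a = 0.6 m/s².
v² = v₀² + 2aΔx = 0² + 2·0.6·5 = 6.00 → v = 2.45 m/s
t = (v − v₀)/a = (2.45 − 0)/0.6 = 4.08 s

Phase 2 (constant speed): v₀ = 2.45 m/s, a = 0 m/s².
v = v₀ + at = 2.45 + (0)(9) = 2.45 m/s
Δx = v₀t + ½at² = 2.45·9 + 0.5·0·9² = 22.0 m
Distance in phase 2 = 22.0 m

22.05 m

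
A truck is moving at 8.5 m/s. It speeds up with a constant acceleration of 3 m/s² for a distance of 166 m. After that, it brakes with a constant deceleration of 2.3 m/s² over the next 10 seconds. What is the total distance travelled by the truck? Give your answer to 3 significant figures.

Phase 1 (accelerating): v₀ = 8.50 m/s, a = 3 m/s².
v² = v₀² + 2aΔx = 8.50² + 2·3·166 = 1070 → v = 32.7 m/s
t = (v − v₀)/a = (32.7 − 8.50)/3 = 8.06 s

Phase 2 (decelerating): v₀ = 32.7 m/s, a = -2.3 m/s².
v = v₀ + at = 32.7 + (-2.3)(10) = 9.68 m/s
Δx = v₀t + ½at² = 32.7·10 + 0.5·-2.3·10² = 212 m
Total distance = 166 + 212 = 378 m

378 m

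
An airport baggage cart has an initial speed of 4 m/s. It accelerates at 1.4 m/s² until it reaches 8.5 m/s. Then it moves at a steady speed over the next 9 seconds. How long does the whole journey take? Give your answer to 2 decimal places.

Phase 1 (accelerating): v₀ = 4.00 m/s, a = 1.4 m/s².
v = v₀ + at → t = (8.5 − 4.00) / 1.4 = 3.21 s
v² = v₀² + 2aΔx → Δx = (8.5² − 4.00²)/(2·1.4) = 20.1 m

Phase 2 (constant speed): v₀ = 8.50 m/s, a = 0 m/s².
v = v₀ + at = 8.50 + (0)(9) = 8.50 m/s
Δx = v₀t + ½at² = 8.50·9 + 0.5·0·9² = 76.5 m
Total time = 3.21 + 9.00 = 12.2 s

12.21 s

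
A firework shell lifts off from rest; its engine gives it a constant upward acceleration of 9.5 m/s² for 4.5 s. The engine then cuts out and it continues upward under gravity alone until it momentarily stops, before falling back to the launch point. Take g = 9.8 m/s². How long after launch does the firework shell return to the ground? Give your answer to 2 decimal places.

15.08 s

Phase 1 (powered ascent): v₀ = 0 m/s, a = 9.5 m/s².
v = v₀ + at = 0 + (9.5)(4.5) = 42.8 m/s
Δx = v₀t + ½at² = 0·4.5 + 0.5·9.5·4.5² = 96.2 m

Phase 2 (coasting upward): v₀ = 42.8 m/s, a = -9.8 m/s².
v = v₀ + at → t = (0 − 42.8) / -9.8 = 4.36 s
v² = v₀² + 2aΔx → Δx = (0² − 42.8²)/(2·-9.8) = 93.2 m

Phase 3 (free fall): v₀ = 0 m/s, a = -9.8 m/s².
Falls 189 m from rest: t = √(2·189/9.8) = 6.22 s; v = g·t = 60.9 m/s.
Total time = 4.50 + 4.36 + 6.22 = 15.1 s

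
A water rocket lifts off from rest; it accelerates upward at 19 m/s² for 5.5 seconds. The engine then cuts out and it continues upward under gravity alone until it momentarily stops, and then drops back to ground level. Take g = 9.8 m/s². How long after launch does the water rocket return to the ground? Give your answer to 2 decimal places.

29.29 s

Phase 1 (powered ascent): v₀ = 0 m/s, a = 19 m/s².
v = v₀ + at = 0 + (19)(5.5) = 104 m/s
Δx = v₀t + ½at² = 0·5.5 + 0.5·19·5.5² = 287 m

Phase 2 (coasting upward): v₀ = 104 m/s, a = -9.8 m/s².
v = v₀ + at → t = (0 − 104) / -9.8 = 10.7 s
v² = v₀² + 2aΔx → Δx = (0² − 104²)/(2·-9.8) = 557 m

Phase 3 (free fall): v₀ = 0 m/s, a = -9.8 m/s².
Falls 845 m from rest: t = √(2·845/9.8) = 13.1 s; v = g·t = 129 m/s.
Total time = 5.50 + 10.7 + 13.1 = 29.3 s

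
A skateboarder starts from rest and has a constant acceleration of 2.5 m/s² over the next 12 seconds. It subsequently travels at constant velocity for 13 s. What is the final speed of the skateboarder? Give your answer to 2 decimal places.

30.00 m/s

Phase 1 (accelerating): v₀ = 0 m/s, a = 2.5 m/s².
v = v₀ + at = 0 + (2.5)(12) = 30.0 m/s
Δx = v₀t + ½at² = 0·12 + 0.5·2.5·12² = 180 m

Phase 2 (constant speed): v₀ = 30.0 m/s, a = 0 m/s².
v = v₀ + at = 30.0 + (0)(13) = 30.0 m/s
Δx = v₀t + ½at² = 30.0·13 + 0.5·0·13² = 390 m
Final speed = 30.0 m/s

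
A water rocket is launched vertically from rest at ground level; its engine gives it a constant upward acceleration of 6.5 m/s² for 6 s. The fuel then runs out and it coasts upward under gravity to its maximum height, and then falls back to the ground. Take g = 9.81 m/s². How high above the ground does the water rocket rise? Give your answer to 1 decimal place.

194.5 m

Phase 1 (powered ascent): v₀ = 0 m/s, a = 6.5 m/s².
v = v₀ + at = 0 + (6.5)(6) = 39.0 m/s
Δx = v₀t + ½at² = 0·6 + 0.5·6.5·6² = 117 m

Phase 2 (coasting upward): v₀ = 39.0 m/s, a = -9.81 m/s².
v = v₀ + at → t = (0 − 39.0) / -9.81 = 3.98 s
v² = v₀² + 2aΔx → Δx = (0² − 39.0²)/(2·-9.81) = 77.5 m
Maximum height = 117 + 77.5 = 195 m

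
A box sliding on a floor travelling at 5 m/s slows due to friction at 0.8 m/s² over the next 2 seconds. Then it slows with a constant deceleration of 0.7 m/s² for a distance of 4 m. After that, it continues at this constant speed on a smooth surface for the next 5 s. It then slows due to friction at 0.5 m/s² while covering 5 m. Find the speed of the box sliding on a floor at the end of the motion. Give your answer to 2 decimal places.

0.98 m/s

Phase 1 (decelerating): v₀ = 5.00 m/s, a = -0.8 m/s².
v = v₀ + at = 5.00 + (-0.8)(2) = 3.40 m/s
Δx = v₀t + ½at² = 5.00·2 + 0.5·-0.8·2² = 8.40 m

Phase 2 (decelerating): v₀ = 3.40 m/s, a = -0.7 m/s².
v² = v₀² + 2aΔx = 3.40² + 2·-0.7·4 = 5.96 → v = 2.44 m/s
t = (v − v₀)/a = (2.44 − 3.40)/-0.7 = 1.37 s

Phase 3 (constant speed): v₀ = 2.44 m/s, a = 0 m/s².
v = v₀ + at = 2.44 + (0)(5) = 2.44 m/s
Δx = v₀t + ½at² = 2.44·5 + 0.5·0·5² = 12.2 m

Phase 4 (decelerating): v₀ = 2.44 m/s, a = -0.5 m/s².
v² = v₀² + 2aΔx = 2.44² + 2·-0.5·5 = 0.960 → v = 0.980 m/s
t = (v − v₀)/a = (0.980 − 2.44)/-0.5 = 2.92 s
Final speed = 0.980 m/s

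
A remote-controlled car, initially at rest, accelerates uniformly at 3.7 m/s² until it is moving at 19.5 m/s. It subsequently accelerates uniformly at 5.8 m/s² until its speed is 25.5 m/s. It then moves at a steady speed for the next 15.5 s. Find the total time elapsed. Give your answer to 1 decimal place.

Phase 1 (accelerating): v₀ = 0 m/s, a = 3.7 m/s².
v = v₀ + at → t = (19.5 − 0) / 3.7 = 5.27 s
v² = v₀² + 2aΔx → Δx = (19.5² − 0²)/(2·3.7) = 51.4 m

Phase 2 (accelerating): v₀ = 19.5 m/s, a = 5.8 m/s².
v = v₀ + at → t = (25.5 − 19.5) / 5.8 = 1.03 s
v² = v₀² + 2aΔx → Δx = (25.5² − 19.5²)/(2·5.8) = 23.3 m

Phase 3 (constant speed): v₀ = 25.5 m/s, a = 0 m/s².
v = v₀ + at = 25.5 + (0)(15.5) = 25.5 m/s
Δx = v₀t + ½at² = 25.5·15.5 + 0.5·0·15.5² = 395 m
Total time = 5.27 + 1.03 + 15.5 = 21.8 s

21.8 s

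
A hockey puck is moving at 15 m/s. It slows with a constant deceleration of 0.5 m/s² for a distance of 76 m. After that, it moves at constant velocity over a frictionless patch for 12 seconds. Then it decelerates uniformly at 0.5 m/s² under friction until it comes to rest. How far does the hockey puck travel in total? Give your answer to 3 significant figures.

371 m

Phase 1 (decelerating): v₀ = 15.0 m/s, a = -0.5 m/s².
v² = v₀² + 2aΔx = 15.0² + 2·-0.5·76 = 149 → v = 12.2 m/s
t = (v − v₀)/a = (12.2 − 15.0)/-0.5 = 5.59 s

Phase 2 (constant speed): v₀ = 12.2 m/s, a = 0 m/s².
v = v₀ + at = 12.2 + (0)(12) = 12.2 m/s
Δx = v₀t + ½at² = 12.2·12 + 0.5·0·12² = 146 m

Phase 3 (decelerating): v₀ = 12.2 m/s, a = -0.5 m/s².
v = v₀ + at → t = (0 − 12.2) / -0.5 = 24.4 s
v² = v₀² + 2aΔx → Δx = (0² − 12.2²)/(2·-0.5) = 149 m
Total distance = 76.0 + 146 + 149 = 371 m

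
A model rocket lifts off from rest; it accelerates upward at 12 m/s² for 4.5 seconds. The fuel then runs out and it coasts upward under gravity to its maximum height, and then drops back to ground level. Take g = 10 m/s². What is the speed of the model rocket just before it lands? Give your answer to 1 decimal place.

73.1 m/s

Phase 1 (powered ascent): v₀ = 0 m/s, a = 12 m/s².
v = v₀ + at = 0 + (12)(4.5) = 54.0 m/s
Δx = v₀t + ½at² = 0·4.5 + 0.5·12·4.5² = 122 m

Phase 2 (coasting upward): v₀ = 54.0 m/s, a = -10 m/s².
v = v₀ + at → t = (0 − 54.0) / -10 = 5.40 s
v² = v₀² + 2aΔx → Δx = (0² − 54.0²)/(2·-10) = 146 m

Phase 3 (free fall): v₀ = 0 m/s, a = -10 m/s².
Falls 267 m from rest: t = √(2·267/10) = 7.31 s; v = g·t = 73.1 m/s.
Impact speed = 73.1 m/s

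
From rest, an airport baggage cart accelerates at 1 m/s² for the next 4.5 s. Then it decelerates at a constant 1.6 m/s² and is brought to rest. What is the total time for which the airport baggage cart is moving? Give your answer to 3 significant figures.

7.31 s

Phase 1 (accelerating): v₀ = 0 m/s, a = 1 m/s².
v = v₀ + at = 0 + (1)(4.5) = 4.50 m/s
Δx = v₀t + ½at² = 0·4.5 + 0.5·1·4.5² = 10.1 m

Phase 2 (decelerating): v₀ = 4.50 m/s, a = -1.6 m/s².
v = v₀ + at → t = (0 − 4.50) / -1.6 = 2.81 s
v² = v₀² + 2aΔx → Δx = (0² − 4.50²)/(2·-1.6) = 6.33 m
Total time = 4.50 + 2.81 = 7.31 s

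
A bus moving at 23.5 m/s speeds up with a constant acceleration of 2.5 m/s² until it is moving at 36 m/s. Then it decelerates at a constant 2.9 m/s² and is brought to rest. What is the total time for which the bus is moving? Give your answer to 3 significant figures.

17.4 s

Phase 1 (accelerating): v₀ = 23.5 m/s, a = 2.5 m/s².
v = v₀ + at → t = (36 − 23.5) / 2.5 = 5.00 s
v² = v₀² + 2aΔx → Δx = (36² − 23.5²)/(2·2.5) = 149 m

Phase 2 (decelerating): v₀ = 36.0 m/s, a = -2.9 m/s².
v = v₀ + at → t = (0 − 36.0) / -2.9 = 12.4 s
v² = v₀² + 2aΔx → Δx = (0² − 36.0²)/(2·-2.9) = 223 m
Total time = 5.00 + 12.4 = 17.4 s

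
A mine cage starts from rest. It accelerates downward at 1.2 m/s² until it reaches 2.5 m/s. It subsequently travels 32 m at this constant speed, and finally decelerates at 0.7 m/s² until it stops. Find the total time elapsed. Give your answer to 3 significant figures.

18.5 s

Phase 1 (accelerating): v₀ = 0 m/s, a = 1.2 m/s².
v = v₀ + at → t = (2.5 − 0) / 1.2 = 2.08 s
v² = v₀² + 2aΔx → Δx = (2.5² − 0²)/(2·1.2) = 2.60 m

Phase 2 (constant speed): v₀ = 2.50 m/s, a = 0 m/s².
Constant speed: t = d/v = 32/2.50 = 12.8 s

Phase 3 (decelerating): v₀ = 2.50 m/s, a = -0.7 m/s².
v = v₀ + at → t = (0 − 2.50) / -0.7 = 3.57 s
v² = v₀² + 2aΔx → Δx = (0² − 2.50²)/(2·-0.7) = 4.46 m
Total time = 2.08 + 12.8 + 3.57 = 18.5 s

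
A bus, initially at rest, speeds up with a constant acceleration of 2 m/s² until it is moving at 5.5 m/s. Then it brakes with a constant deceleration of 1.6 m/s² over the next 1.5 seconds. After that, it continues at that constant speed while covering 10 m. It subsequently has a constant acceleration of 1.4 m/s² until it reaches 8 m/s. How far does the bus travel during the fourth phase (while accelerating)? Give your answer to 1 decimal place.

19.4 m

Phase 1 (accelerating): v₀ = 0 m/s, a = 2 m/s².
v = v₀ + at → t = (5.5 − 0) / 2 = 2.75 s
v² = v₀² + 2aΔx → Δx = (5.5² − 0²)/(2·2) = 7.56 m

Phase 2 (decelerating): v₀ = 5.50 m/s, a = -1.6 m/s².
v = v₀ + at = 5.50 + (-1.6)(1.5) = 3.10 m/s
Δx = v₀t + ½at² = 5.50·1.5 + 0.5·-1.6·1.5² = 6.45 m

Phase 3 (constant speed): v₀ = 3.10 m/s, a = 0 m/s².
Constant speed: t = d/v = 10/3.10 = 3.23 s

Phase 4 (accelerating): v₀ = 3.10 m/s, a = 1.4 m/s².
v = v₀ + at → t = (8 − 3.10) / 1.4 = 3.50 s
v² = v₀² + 2aΔx → Δx = (8² − 3.10²)/(2·1.4) = 19.4 m
Distance in phase 4 = 19.4 m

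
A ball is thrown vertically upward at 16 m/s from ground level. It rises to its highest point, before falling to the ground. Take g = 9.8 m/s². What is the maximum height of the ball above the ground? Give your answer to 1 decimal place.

Phase 1 (rising): v₀ = 16.0 m/s, a = -9.8 m/s².
v = v₀ + at → t = (0 − 16.0) / -9.8 = 1.63 s
v² = v₀² + 2aΔx → Δx = (0² − 16.0²)/(2·-9.8) = 13.1 m
Maximum height = 13.1 m

13.1 m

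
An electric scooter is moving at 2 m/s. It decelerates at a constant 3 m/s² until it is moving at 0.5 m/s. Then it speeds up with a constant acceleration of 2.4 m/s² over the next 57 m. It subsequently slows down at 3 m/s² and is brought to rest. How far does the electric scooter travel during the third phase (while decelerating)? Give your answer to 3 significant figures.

45.6 m

Phase 1 (decelerating): v₀ = 2.00 m/s, a = -3 m/s².
v = v₀ + at → t = (0.5 − 2.00) / -3 = 0.500 s
v² = v₀² + 2aΔx → Δx = (0.5² − 2.00²)/(2·-3) = 0.625 m

Phase 2 (accelerating): v₀ = 0.500 m/s, a = 2.4 m/s².
v² = v₀² + 2aΔx = 0.500² + 2·2.4·57 = 274 → v = 16.5 m/s
t = (v − v₀)/a = (16.5 − 0.500)/2.4 = 6.69 s

Phase 3 (decelerating): v₀ = 16.5 m/s, a = -3 m/s².
v = v₀ + at → t = (0 − 16.5) / -3 = 5.52 s
v² = v₀² + 2aΔx → Δx = (0² − 16.5²)/(2·-3) = 45.6 m
Distance in phase 3 = 45.6 m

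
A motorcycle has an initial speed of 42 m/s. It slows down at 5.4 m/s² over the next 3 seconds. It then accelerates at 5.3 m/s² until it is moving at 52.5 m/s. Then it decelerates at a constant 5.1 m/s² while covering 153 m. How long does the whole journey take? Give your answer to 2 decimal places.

11.55 s

Phase 1 (decelerating): v₀ = 42.0 m/s, a = -5.4 m/s².
v = v₀ + at = 42.0 + (-5.4)(3) = 25.8 m/s
Δx = v₀t + ½at² = 42.0·3 + 0.5·-5.4·3² = 102 m

Phase 2 (accelerating): v₀ = 25.8 m/s, a = 5.3 m/s².
v = v₀ + at → t = (52.5 − 25.8) / 5.3 = 5.04 s
v² = v₀² + 2aΔx → Δx = (52.5² − 25.8²)/(2·5.3) = 197 m

Phase 3 (decelerating): v₀ = 52.5 m/s, a = -5.1 m/s².
v² = v₀² + 2aΔx = 52.5² + 2·-5.1·153 = 1200 → v = 34.6 m/s
t = (v − v₀)/a = (34.6 − 52.5)/-5.1 = 3.51 s
Total time = 3.00 + 5.04 + 3.51 = 11.6 s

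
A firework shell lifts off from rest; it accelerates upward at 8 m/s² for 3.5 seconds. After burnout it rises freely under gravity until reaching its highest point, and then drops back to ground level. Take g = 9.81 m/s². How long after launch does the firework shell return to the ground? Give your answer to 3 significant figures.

10.6 s

Phase 1 (powered ascent): v₀ = 0 m/s, a = 8 m/s².
v = v₀ + at = 0 + (8)(3.5) = 28.0 m/s
Δx = v₀t + ½at² = 0·3.5 + 0.5·8·3.5² = 49.0 m

Phase 2 (coasting upward): v₀ = 28.0 m/s, a = -9.81 m/s².
v = v₀ + at → t = (0 − 28.0) / -9.81 = 2.85 s
v² = v₀² + 2aΔx → Δx = (0² − 28.0²)/(2·-9.81) = 40.0 m

Phase 3 (free fall): v₀ = 0 m/s, a = -9.81 m/s².
Falls 89.0 m from rest: t = √(2·89.0/9.81) = 4.26 s; v = g·t = 41.8 m/s.
Total time = 3.50 + 2.85 + 4.26 = 10.6 s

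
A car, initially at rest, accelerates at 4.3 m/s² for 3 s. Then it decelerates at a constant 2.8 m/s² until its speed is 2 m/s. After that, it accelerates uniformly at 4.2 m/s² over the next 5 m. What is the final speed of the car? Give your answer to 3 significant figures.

Phase 1 (accelerating): v₀ = 0 m/s, a = 4.3 m/s².
v = v₀ + at = 0 + (4.3)(3) = 12.9 m/s
Δx = v₀t + ½at² = 0·3 + 0.5·4.3·3² = 19.3 m

Phase 2 (decelerating): v₀ = 12.9 m/s, a = -2.8 m/s².
v = v₀ + at → t = (2 − 12.9) / -2.8 = 3.89 s
v² = v₀² + 2aΔx → Δx = (2² − 12.9²)/(2·-2.8) = 29.0 m

Phase 3 (accelerating): v₀ = 2.00 m/s, a = 4.2 m/s².
v² = v₀² + 2aΔx = 2.00² + 2·4.2·5 = 46.0 → v = 6.78 m/s
t = (v − v₀)/a = (6.78 − 2.00)/4.2 = 1.14 s
Final speed = 6.78 m/s

6.78 m/s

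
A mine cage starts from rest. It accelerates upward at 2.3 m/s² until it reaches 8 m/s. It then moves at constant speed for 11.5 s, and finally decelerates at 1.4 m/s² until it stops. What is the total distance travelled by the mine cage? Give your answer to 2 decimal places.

Phase 1 (accelerating): v₀ = 0 m/s, a = 2.3 m/s².
v = v₀ + at → t = (8 − 0) / 2.3 = 3.48 s
v² = v₀² + 2aΔx → Δx = (8² − 0²)/(2·2.3) = 13.9 m

Phase 2 (constant speed): v₀ = 8.00 m/s, a = 0 m/s².
v = v₀ + at = 8.00 + (0)(11.5) = 8.00 m/s
Δx = v₀t + ½at² = 8.00·11.5 + 0.5·0·11.5² = 92.0 m

Phase 3 (decelerating): v₀ = 8.00 m/s, a = -1.4 m/s².
v = v₀ + at → t = (0 − 8.00) / -1.4 = 5.71 s
v² = v₀² + 2aΔx → Δx = (0² − 8.00²)/(2·-1.4) = 22.9 m
Total distance = 13.9 + 92.0 + 22.9 = 129 m

128.77 m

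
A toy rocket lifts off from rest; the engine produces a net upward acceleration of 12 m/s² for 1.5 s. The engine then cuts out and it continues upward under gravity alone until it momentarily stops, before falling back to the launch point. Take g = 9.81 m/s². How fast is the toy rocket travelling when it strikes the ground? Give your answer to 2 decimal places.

24.27 m/s

Phase 1 (powered ascent): v₀ = 0 m/s, a = 12 m/s².
v = v₀ + at = 0 + (12)(1.5) = 18.0 m/s
Δx = v₀t + ½at² = 0·1.5 + 0.5·12·1.5² = 13.5 m

Phase 2 (coasting upward): v₀ = 18.0 m/s, a = -9.81 m/s².
v = v₀ + at → t = (0 − 18.0) / -9.81 = 1.83 s
v² = v₀² + 2aΔx → Δx = (0² − 18.0²)/(2·-9.81) = 16.5 m

Phase 3 (free fall): v₀ = 0 m/s, a = -9.81 m/s².
Falls 30.0 m from rest: t = √(2·30.0/9.81) = 2.47 s; v = g·t = 24.3 m/s.
Impact speed = 24.3 m/s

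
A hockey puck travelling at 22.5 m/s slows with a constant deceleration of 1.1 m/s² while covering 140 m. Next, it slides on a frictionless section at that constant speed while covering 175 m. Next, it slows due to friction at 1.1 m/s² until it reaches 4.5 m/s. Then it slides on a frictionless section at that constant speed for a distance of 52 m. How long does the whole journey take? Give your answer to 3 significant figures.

Phase 1 (decelerating): v₀ = 22.5 m/s, a = -1.1 m/s².
v² = v₀² + 2aΔx = 22.5² + 2·-1.1·140 = 198 → v = 14.1 m/s
t = (v − v₀)/a = (14.1 − 22.5)/-1.1 = 7.65 s

Phase 2 (constant speed): v₀ = 14.1 m/s, a = 0 m/s².
Constant speed: t = d/v = 175/14.1 = 12.4 s

Phase 3 (decelerating): v₀ = 14.1 m/s, a = -1.1 m/s².
v = v₀ + at → t = (4.5 − 14.1) / -1.1 = 8.71 s
v² = v₀² + 2aΔx → Δx = (4.5² − 14.1²)/(2·-1.1) = 80.9 m

Phase 4 (constant speed): v₀ = 4.50 m/s, a = 0 m/s².
Constant speed: t = d/v = 52/4.50 = 11.6 s
Total time = 7.65 + 12.4 + 8.71 + 11.6 = 40.3 s

40.3 s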